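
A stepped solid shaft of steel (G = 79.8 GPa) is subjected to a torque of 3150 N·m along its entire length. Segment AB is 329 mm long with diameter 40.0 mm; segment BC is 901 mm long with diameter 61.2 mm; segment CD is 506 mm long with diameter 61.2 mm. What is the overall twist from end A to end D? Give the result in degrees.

5.27°

J_AB = π(0.0400)⁴/32 = 2.51×10^-7 m⁴; J_BC = π(0.0612)⁴/32 = 1.38×10^-6 m⁴; J_CD = π(0.0612)⁴/32 = 1.38×10^-6 m⁴.
θ = (T/G)·Σ L_i/J_i = (3150/79.8×10⁹)·(0.329/2.51×10^-7 + 0.901/1.38×10^-6 + 0.506/1.38×10^-6) = 0.09200 rad.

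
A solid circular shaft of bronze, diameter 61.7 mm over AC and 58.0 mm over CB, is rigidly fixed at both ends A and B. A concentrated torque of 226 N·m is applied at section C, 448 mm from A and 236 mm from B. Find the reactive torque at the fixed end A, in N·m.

Compatibility: T_A·a/J_AC = T_B·b/J_CB with T_A + T_B = T₀.
J_AC = 1.42×10^-6 m⁴, J_CB = 1.11×10^-6 m⁴, so T_A = T₀·(J_AC/a)/((J_AC/a)+(J_CB/b)) = 91.04 N·m, T_B = 135.0 N·m.

91.0 N·m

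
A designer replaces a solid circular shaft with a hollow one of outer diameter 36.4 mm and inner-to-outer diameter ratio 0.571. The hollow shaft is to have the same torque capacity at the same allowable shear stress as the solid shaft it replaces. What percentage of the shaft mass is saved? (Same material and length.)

27.4 %

Equal τ_max and T ⇒ the solid shaft needs d_s³ = d_o³(1−k⁴), so d_s = 36.4·(1−0.571⁴)^(1/3) = 35.06 mm.
Area ratio A_h/A_s = d_o²(1−k²)/d_s² = (1−k²)/(1−k⁴)^(2/3) = 0.7264.
Mass saving = 1 − 0.7264 = 27.4 %.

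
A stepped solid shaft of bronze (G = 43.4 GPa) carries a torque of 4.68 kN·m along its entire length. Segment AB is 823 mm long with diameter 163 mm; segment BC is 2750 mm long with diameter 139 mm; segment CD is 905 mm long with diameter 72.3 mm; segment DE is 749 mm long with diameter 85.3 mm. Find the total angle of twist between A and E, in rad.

J_AB = π(0.163)⁴/32 = 6.93×10^-5 m⁴; J_BC = π(0.139)⁴/32 = 3.66×10^-5 m⁴; J_CD = π(0.0723)⁴/32 = 2.68×10^-6 m⁴; J_DE = π(0.0853)⁴/32 = 5.20×10^-6 m⁴.
θ = (T/G)·Σ L_i/J_i = (4680/43.4×10⁹)·(0.823/6.93×10^-5 + 2.75/3.66×10^-5 + 0.905/2.68×10^-6 + 0.749/5.20×10^-6) = 0.06129 rad.

0.0613 rad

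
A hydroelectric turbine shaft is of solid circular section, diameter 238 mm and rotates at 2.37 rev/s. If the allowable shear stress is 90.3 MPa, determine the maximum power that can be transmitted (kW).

3560 kW

J = πd⁴/32 = π(0.238)⁴/32 = 3.150×10^-4 m⁴.
T_max = τ_allow·J/r = 9.03×10^7 × 3.150×10^-4 / 0.119 = 239000 N·m.
ω = 2π·2.37 = 14.89 rad/s, so P_max = T_max·ω = 3.559×10^6 W.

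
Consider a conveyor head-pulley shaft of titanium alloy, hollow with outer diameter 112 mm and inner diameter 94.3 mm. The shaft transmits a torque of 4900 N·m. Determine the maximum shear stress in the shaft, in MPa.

J = π(d_o⁴ − d_i⁴)/32 = π(0.112⁴ − 0.0943⁴)/32 = 7.685×10^-6 m⁴.
τ_max = T·r/J = 4900 × 0.0560 / 7.685×10^-6 = 3.571×10^7 Pa.

35.7 MPa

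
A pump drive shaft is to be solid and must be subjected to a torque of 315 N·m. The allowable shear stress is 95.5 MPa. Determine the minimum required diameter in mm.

For a solid shaft τ_max = 16T/(πd³), so d = (16T/(π τ_allow))^(1/3) = (16·315.0/(π·9.55×10^7))^(1/3) = 0.02561 m.

25.6 mm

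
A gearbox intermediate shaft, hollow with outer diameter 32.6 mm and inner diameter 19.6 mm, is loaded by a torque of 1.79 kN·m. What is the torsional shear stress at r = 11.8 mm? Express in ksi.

J = π(d_o⁴ − d_i⁴)/32 = π(0.0326⁴ − 0.0196⁴)/32 = 9.640×10^-8 m⁴.
Shear stress varies linearly with radius: τ = T·r/J = 1790 × 0.0118 / 9.640×10^-8 = 2.191×10^8 Pa.

31.8 ksi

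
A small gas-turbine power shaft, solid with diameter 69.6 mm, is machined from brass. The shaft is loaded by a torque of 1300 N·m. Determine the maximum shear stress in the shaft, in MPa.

19.6 MPa

J = πd⁴/32 = π(0.0696)⁴/32 = 2.304×10^-6 m⁴.
τ_max = T·r/J = 1300 × 0.0348 / 2.304×10^-6 = 1.964×10^7 Pa.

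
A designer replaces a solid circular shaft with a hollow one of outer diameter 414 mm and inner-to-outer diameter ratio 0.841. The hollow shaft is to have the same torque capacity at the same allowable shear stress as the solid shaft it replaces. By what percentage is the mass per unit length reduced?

Equal τ_max and T ⇒ the solid shaft needs d_s³ = d_o³(1−k⁴), so d_s = 414·(1−0.841⁴)^(1/3) = 328.5 mm.
Area ratio A_h/A_s = d_o²(1−k²)/d_s² = (1−k²)/(1−k⁴)^(2/3) = 0.4648.
Mass saving = 1 − 0.4648 = 53.5 %.

53.5 %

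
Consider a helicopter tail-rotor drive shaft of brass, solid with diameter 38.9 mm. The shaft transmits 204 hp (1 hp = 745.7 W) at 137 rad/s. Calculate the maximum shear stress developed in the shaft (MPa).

ω = 137 rad/s, so T = P/ω = 204×745.7 / 137.0 = 1110 N·m.
J = πd⁴/32 = π(0.0389)⁴/32 = 2.248×10^-7 m⁴.
τ_max = T·r/J = 1110 × 0.0194 / 2.248×10^-7 = 9.607×10^7 Pa.

96.1 MPa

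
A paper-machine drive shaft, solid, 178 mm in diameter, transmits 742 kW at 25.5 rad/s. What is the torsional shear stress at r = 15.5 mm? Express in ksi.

ω = 25.5 rad/s, so T = P/ω = 742×10³ / 25.50 = 29100 N·m.
J = πd⁴/32 = π(0.178)⁴/32 = 9.856×10^-5 m⁴.
Shear stress varies linearly with radius: τ = T·r/J = 29100 × 0.0155 / 9.856×10^-5 = 4.576×10^6 Pa.

0.664 ksi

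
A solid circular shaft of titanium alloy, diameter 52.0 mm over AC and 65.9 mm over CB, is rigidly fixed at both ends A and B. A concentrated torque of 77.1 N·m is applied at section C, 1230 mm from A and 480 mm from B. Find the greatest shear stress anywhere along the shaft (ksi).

Compatibility: T_A·a/J_AC = T_B·b/J_CB with T_A + T_B = T₀.
J_AC = 7.18×10^-7 m⁴, J_CB = 1.85×10^-6 m⁴, so T_A = T₀·(J_AC/a)/((J_AC/a)+(J_CB/b)) = 10.13 N·m, T_B = 66.97 N·m.
τ in each portion: τ_AC = 3.67×10^5 Pa, τ_CB = 1.19×10^6 Pa; maximum is in CB.
τ_max = T_CB·r/J = 66.97·0.0330/1.85×10^-6 = 1.192×10^6 Pa.

0.173 ksi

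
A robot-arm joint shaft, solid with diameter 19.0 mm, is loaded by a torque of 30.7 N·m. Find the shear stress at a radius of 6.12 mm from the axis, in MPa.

14.7 MPa

J = πd⁴/32 = π(0.0190)⁴/32 = 1.279×10^-8 m⁴.
Shear stress varies linearly with radius: τ = T·r/J = 30.70 × 0.00612 / 1.279×10^-8 = 1.469×10^7 Pa.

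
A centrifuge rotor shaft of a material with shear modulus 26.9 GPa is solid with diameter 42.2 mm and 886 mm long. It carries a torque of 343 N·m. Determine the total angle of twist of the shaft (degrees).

2.08°

J = πd⁴/32 = π(0.0422)⁴/32 = 3.114×10^-7 m⁴.
θ = T·L/(G·J) = 343.0 × 0.886 / (26.9×10⁹ × 3.114×10^-7) = 0.03628 rad.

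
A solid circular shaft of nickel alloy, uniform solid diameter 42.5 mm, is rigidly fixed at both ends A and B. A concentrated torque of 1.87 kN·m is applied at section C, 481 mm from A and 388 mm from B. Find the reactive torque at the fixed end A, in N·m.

With uniform GJ and both ends fixed, compatibility θ_AC = θ_CB gives T_A·a = T_B·b, together with T_A + T_B = T₀.
T_A = T₀·b/(a+b) = 1870·388/869.0 = 834.9 N·m; T_B = 1035 N·m.

835 N·m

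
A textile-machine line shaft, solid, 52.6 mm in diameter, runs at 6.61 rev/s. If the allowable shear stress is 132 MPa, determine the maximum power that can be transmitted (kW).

J = πd⁴/32 = π(0.0526)⁴/32 = 7.515×10^-7 m⁴.
T_max = τ_allow·J/r = 1.32×10^8 × 7.515×10^-7 / 0.0263 = 3772 N·m.
ω = 2π·6.61 = 41.53 rad/s, so P_max = T_max·ω = 1.567×10^5 W.

157 kW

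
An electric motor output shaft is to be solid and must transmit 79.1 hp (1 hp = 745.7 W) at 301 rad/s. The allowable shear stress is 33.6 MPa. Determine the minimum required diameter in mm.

ω = 301 rad/s, so T = P/ω = 79.1×745.7 / 301.0 = 196.0 N·m.
For a solid shaft τ_max = 16T/(πd³), so d = (16T/(π τ_allow))^(1/3) = (16·196.0/(π·3.36×10^7))^(1/3) = 0.03097 m.

31.0 mm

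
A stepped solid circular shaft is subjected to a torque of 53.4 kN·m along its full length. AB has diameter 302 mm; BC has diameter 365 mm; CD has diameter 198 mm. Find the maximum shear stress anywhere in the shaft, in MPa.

35.0 MPa

Under the same torque, τ_max = 16T/(πd³) is largest where d is smallest — segment CD (d = 198 mm).
τ_max = 16·53400/(π·(0.198)³) = 3.504×10^7 Pa.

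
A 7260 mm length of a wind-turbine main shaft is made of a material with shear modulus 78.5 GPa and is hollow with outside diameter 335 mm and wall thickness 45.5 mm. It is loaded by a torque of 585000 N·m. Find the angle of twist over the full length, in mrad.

60.9 mrad

J = π(d_o⁴ − d_i⁴)/32 = π(0.335⁴ − 0.244⁴)/32 = 8.885×10^-4 m⁴.
θ = T·L/(G·J) = 585000 × 7.26 / (78.5×10⁹ × 8.885×10^-4) = 0.06089 rad.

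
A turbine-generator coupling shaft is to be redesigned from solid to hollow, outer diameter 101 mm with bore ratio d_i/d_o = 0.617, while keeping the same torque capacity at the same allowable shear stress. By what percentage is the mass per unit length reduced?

Equal τ_max and T ⇒ the solid shaft needs d_s³ = d_o³(1−k⁴), so d_s = 101·(1−0.617⁴)^(1/3) = 95.86 mm.
Area ratio A_h/A_s = d_o²(1−k²)/d_s² = (1−k²)/(1−k⁴)^(2/3) = 0.6874.
Mass saving = 1 − 0.6874 = 31.3 %.

31.3 %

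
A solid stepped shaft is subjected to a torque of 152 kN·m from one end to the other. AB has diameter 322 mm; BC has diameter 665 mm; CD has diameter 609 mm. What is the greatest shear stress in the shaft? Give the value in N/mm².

23.2 N/mm²

Under the same torque, τ_max = 16T/(πd³) is largest where d is smallest — segment AB (d = 322 mm).
τ_max = 16·152000/(π·(0.322)³) = 2.319×10^7 Pa.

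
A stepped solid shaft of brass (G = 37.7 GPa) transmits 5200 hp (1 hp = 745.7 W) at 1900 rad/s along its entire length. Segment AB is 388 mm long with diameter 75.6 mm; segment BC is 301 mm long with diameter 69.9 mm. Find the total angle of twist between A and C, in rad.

ω = 1900 rad/s, so T = P/ω = 5200×745.7 / 1900 = 2041 N·m.
J_AB = π(0.0756)⁴/32 = 3.21×10^-6 m⁴; J_BC = π(0.0699)⁴/32 = 2.34×10^-6 m⁴.
θ = (T/G)·Σ L_i/J_i = (2041/37.7×10⁹)·(0.388/3.21×10^-6 + 0.301/2.34×10^-6) = 0.01350 rad.

0.0135 rad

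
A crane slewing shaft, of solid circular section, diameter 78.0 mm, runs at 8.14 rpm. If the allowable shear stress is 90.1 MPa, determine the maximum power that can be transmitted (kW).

J = πd⁴/32 = π(0.0780)⁴/32 = 3.634×10^-6 m⁴.
T_max = τ_allow·J/r = 9.01×10^7 × 3.634×10^-6 / 0.0390 = 8395 N·m.
ω = 2π·8.14/60 = 0.8524 rad/s, so P_max = T_max·ω = 7156 W.

7.16 kW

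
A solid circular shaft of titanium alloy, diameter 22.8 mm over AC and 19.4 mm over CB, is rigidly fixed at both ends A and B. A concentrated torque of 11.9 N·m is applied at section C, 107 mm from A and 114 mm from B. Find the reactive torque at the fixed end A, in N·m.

Compatibility: T_A·a/J_AC = T_B·b/J_CB with T_A + T_B = T₀.
J_AC = 2.65×10^-8 m⁴, J_CB = 1.39×10^-8 m⁴, so T_A = T₀·(J_AC/a)/((J_AC/a)+(J_CB/b)) = 7.976 N·m, T_B = 3.924 N·m.

7.98 N·m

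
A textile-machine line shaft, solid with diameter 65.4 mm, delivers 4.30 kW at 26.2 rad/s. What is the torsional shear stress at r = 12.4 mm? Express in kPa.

1130 kPa

ω = 26.2 rad/s, so T = P/ω = 4.30×10³ / 26.20 = 164.1 N·m.
J = πd⁴/32 = π(0.0654)⁴/32 = 1.796×10^-6 m⁴.
Shear stress varies linearly with radius: τ = T·r/J = 164.1 × 0.0124 / 1.796×10^-6 = 1.133×10^6 Pa.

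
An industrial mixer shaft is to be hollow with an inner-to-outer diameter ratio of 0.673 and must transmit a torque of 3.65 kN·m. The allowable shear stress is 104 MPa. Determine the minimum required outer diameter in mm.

For a hollow shaft with d_i/d_o = 0.673: τ_max = 16T/(π d_o³ (1−k⁴)), so d_o = [16T/(π τ_allow (1−k⁴))]^(1/3) = [16·3650/(π·1.04×10^8·0.7949)]^(1/3) = 0.06081 m.

60.8 mm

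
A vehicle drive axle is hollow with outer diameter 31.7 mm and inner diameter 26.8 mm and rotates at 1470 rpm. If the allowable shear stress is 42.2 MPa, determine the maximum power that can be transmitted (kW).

19.9 kW

J = π(d_o⁴ − d_i⁴)/32 = π(0.0317⁴ − 0.0268⁴)/32 = 4.849×10^-8 m⁴.
T_max = τ_allow·J/r = 4.22×10^7 × 4.849×10^-8 / 0.0158 = 129.1 N·m.
ω = 2π·1470/60 = 153.9 rad/s, so P_max = T_max·ω = 1.987×10^4 W.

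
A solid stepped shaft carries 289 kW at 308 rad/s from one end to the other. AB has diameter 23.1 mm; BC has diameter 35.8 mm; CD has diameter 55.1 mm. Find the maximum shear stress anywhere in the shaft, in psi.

ω = 308 rad/s, so T = P/ω = 289×10³ / 308.0 = 938.3 N·m.
Under the same torque, τ_max = 16T/(πd³) is largest where d is smallest — segment AB (d = 23.1 mm).
τ_max = 16·938.3/(π·(0.0231)³) = 3.877×10^8 Pa.

56200 psi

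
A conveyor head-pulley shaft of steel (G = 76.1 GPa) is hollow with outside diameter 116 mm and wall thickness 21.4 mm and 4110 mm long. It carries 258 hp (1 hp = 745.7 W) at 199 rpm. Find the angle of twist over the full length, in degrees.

ω = 2π·199/60 = 20.84 rad/s, so T = P/ω = 258×745.7 / 20.84 = 9232 N·m.
J = π(d_o⁴ − d_i⁴)/32 = π(0.116⁴ − 0.0732⁴)/32 = 1.496×10^-5 m⁴.
θ = T·L/(G·J) = 9232 × 4.11 / (76.1×10⁹ × 1.496×10^-5) = 0.03334 rad.

1.91°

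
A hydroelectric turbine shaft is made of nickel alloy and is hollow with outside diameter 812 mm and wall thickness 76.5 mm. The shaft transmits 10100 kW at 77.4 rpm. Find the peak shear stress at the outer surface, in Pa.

ω = 2π·77.4/60 = 8.105 rad/s, so T = P/ω = 10100×10³ / 8.105 = 1.246e6 N·m.
J = π(d_o⁴ − d_i⁴)/32 = π(0.812⁴ − 0.659⁴)/32 = 0.02416 m⁴.
τ_max = T·r/J = 1.246e6 × 0.406 / 0.02416 = 2.094×10^7 Pa.

2.09e7 Pa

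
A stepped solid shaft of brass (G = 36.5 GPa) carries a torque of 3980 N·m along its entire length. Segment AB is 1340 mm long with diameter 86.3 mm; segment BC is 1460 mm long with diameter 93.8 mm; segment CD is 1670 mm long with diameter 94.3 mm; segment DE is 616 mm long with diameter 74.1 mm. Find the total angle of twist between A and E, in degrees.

5.38°

J_AB = π(0.0863)⁴/32 = 5.45×10^-6 m⁴; J_BC = π(0.0938)⁴/32 = 7.60×10^-6 m⁴; J_CD = π(0.0943)⁴/32 = 7.76×10^-6 m⁴; J_DE = π(0.0741)⁴/32 = 2.96×10^-6 m⁴.
θ = (T/G)·Σ L_i/J_i = (3980/36.5×10⁹)·(1.34/5.45×10^-6 + 1.46/7.60×10^-6 + 1.67/7.76×10^-6 + 0.616/2.96×10^-6) = 0.09393 rad.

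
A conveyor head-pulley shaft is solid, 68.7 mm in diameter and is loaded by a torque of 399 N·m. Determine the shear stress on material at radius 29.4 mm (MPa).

5.36 MPa

J = πd⁴/32 = π(0.0687)⁴/32 = 2.187×10^-6 m⁴.
Shear stress varies linearly with radius: τ = T·r/J = 399.0 × 0.0294 / 2.187×10^-6 = 5.364×10^6 Pa.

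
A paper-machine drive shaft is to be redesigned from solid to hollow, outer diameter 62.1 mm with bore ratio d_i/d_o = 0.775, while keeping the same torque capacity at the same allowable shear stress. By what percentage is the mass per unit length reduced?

Equal τ_max and T ⇒ the solid shaft needs d_s³ = d_o³(1−k⁴), so d_s = 62.1·(1−0.775⁴)^(1/3) = 53.50 mm.
Area ratio A_h/A_s = d_o²(1−k²)/d_s² = (1−k²)/(1−k⁴)^(2/3) = 0.5382.
Mass saving = 1 − 0.5382 = 46.2 %.

46.2 %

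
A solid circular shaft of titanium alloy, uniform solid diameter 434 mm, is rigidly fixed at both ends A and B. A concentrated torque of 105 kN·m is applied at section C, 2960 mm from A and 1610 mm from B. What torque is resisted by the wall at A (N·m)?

37000 N·m

With uniform GJ and both ends fixed, compatibility θ_AC = θ_CB gives T_A·a = T_B·b, together with T_A + T_B = T₀.
T_A = T₀·b/(a+b) = 105000·1610/4570 = 36990 N·m; T_B = 68010 N·m.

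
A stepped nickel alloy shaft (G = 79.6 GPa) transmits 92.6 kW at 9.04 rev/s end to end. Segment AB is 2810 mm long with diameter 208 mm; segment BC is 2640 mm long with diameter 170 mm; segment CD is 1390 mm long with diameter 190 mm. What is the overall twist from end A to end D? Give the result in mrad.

ω = 2π·9.04 = 56.80 rad/s, so T = P/ω = 92.6×10³ / 56.80 = 1630 N·m.
J_AB = π(0.208)⁴/32 = 1.84×10^-4 m⁴; J_BC = π(0.170)⁴/32 = 8.20×10^-5 m⁴; J_CD = π(0.190)⁴/32 = 1.28×10^-4 m⁴.
θ = (T/G)·Σ L_i/J_i = (1630/79.6×10⁹)·(2.81/1.84×10^-4 + 2.64/8.20×10^-5 + 1.39/1.28×10^-4) = 1.195×10^-3 rad.

1.20 mrad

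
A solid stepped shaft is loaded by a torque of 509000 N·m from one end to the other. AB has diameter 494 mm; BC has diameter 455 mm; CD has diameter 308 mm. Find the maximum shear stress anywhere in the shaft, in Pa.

8.87e7 Pa

Under the same torque, τ_max = 16T/(πd³) is largest where d is smallest — segment CD (d = 308 mm).
τ_max = 16·509000/(π·(0.308)³) = 8.872×10^7 Pa.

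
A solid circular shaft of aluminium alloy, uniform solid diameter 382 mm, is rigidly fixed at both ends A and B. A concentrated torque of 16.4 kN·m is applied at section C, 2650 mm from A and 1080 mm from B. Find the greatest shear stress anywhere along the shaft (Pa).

With uniform GJ and both ends fixed, compatibility θ_AC = θ_CB gives T_A·a = T_B·b, together with T_A + T_B = T₀.
T_A = T₀·b/(a+b) = 16400·1080/3730 = 4749 N·m; T_B = 11650 N·m.
τ in each portion: τ_AC = 4.34×10^5 Pa, τ_CB = 1.06×10^6 Pa; maximum is in CB.
τ_max = T_CB·r/J = 11650·0.191/2.09×10^-3 = 1.065×10^6 Pa.

1.06e6 Pa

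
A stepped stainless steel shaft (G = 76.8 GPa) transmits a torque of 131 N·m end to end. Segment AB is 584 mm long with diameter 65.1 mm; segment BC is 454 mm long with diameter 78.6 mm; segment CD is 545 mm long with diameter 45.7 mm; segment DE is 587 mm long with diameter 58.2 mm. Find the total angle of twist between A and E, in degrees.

0.220°

J_AB = π(0.0651)⁴/32 = 1.76×10^-6 m⁴; J_BC = π(0.0786)⁴/32 = 3.75×10^-6 m⁴; J_CD = π(0.0457)⁴/32 = 4.28×10^-7 m⁴; J_DE = π(0.0582)⁴/32 = 1.13×10^-6 m⁴.
θ = (T/G)·Σ L_i/J_i = (131.0/76.8×10⁹)·(0.584/1.76×10^-6 + 0.454/3.75×10^-6 + 0.545/4.28×10^-7 + 0.587/1.13×10^-6) = 3.831×10^-3 rad.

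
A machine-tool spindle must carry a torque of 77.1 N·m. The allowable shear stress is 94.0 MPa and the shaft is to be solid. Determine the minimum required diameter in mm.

For a solid shaft τ_max = 16T/(πd³), so d = (16T/(π τ_allow))^(1/3) = (16·77.10/(π·9.40×10^7))^(1/3) = 0.01611 m.

16.1 mm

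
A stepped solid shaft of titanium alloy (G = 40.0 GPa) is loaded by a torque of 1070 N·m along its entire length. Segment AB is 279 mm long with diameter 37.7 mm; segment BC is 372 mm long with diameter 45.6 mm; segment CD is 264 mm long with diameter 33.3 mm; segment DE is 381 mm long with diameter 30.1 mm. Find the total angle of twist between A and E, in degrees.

J_AB = π(0.0377)⁴/32 = 1.98×10^-7 m⁴; J_BC = π(0.0456)⁴/32 = 4.24×10^-7 m⁴; J_CD = π(0.0333)⁴/32 = 1.21×10^-7 m⁴; J_DE = π(0.0301)⁴/32 = 8.06×10^-8 m⁴.
θ = (T/G)·Σ L_i/J_i = (1070/40.0×10⁹)·(0.279/1.98×10^-7 + 0.372/4.24×10^-7 + 0.264/1.21×10^-7 + 0.381/8.06×10^-8) = 0.2460 rad.

14.1°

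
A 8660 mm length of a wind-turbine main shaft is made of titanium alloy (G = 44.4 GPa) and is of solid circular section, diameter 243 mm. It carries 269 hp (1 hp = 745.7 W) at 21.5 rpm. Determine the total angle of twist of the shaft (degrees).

2.91°

ω = 2π·21.5/60 = 2.251 rad/s, so T = P/ω = 269×745.7 / 2.251 = 89090 N·m.
J = πd⁴/32 = π(0.243)⁴/32 = 3.423×10^-4 m⁴.
θ = T·L/(G·J) = 89090 × 8.66 / (44.4×10⁹ × 3.423×10^-4) = 0.05076 rad.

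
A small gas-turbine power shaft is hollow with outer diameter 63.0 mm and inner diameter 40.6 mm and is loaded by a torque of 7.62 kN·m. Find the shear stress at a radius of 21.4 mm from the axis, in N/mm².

J = π(d_o⁴ − d_i⁴)/32 = π(0.0630⁴ − 0.0406⁴)/32 = 1.280×10^-6 m⁴.
Shear stress varies linearly with radius: τ = T·r/J = 7620 × 0.0214 / 1.280×10^-6 = 1.274×10^8 Pa.

127 N/mm²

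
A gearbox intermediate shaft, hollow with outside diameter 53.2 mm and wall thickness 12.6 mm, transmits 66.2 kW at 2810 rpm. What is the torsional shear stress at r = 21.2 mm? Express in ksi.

ω = 2π·2810/60 = 294.3 rad/s, so T = P/ω = 66.2×10³ / 294.3 = 225.0 N·m.
J = π(d_o⁴ − d_i⁴)/32 = π(0.0532⁴ − 0.0280⁴)/32 = 7.261×10^-7 m⁴.
Shear stress varies linearly with radius: τ = T·r/J = 225.0 × 0.0212 / 7.261×10^-7 = 6.569×10^6 Pa.

0.953 ksi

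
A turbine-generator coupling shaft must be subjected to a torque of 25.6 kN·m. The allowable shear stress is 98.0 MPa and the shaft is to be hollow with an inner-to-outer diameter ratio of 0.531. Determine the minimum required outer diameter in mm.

113 mm

For a hollow shaft with d_i/d_o = 0.531: τ_max = 16T/(π d_o³ (1−k⁴)), so d_o = [16T/(π τ_allow (1−k⁴))]^(1/3) = [16·25600/(π·9.80×10^7·0.9205)]^(1/3) = 0.1131 m.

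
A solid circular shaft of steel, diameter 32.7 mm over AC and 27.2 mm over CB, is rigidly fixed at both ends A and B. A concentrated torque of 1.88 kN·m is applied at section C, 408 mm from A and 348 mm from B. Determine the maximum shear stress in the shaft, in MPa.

Compatibility: T_A·a/J_AC = T_B·b/J_CB with T_A + T_B = T₀.
J_AC = 1.12×10^-7 m⁴, J_CB = 5.37×10^-8 m⁴, so T_A = T₀·(J_AC/a)/((J_AC/a)+(J_CB/b)) = 1204 N·m, T_B = 675.8 N·m.
τ in each portion: τ_AC = 1.75×10^8 Pa, τ_CB = 1.71×10^8 Pa; maximum is in AC.
τ_max = T_AC·r/J = 1204·0.0163/1.12×10^-7 = 1.754×10^8 Pa.

175 MPa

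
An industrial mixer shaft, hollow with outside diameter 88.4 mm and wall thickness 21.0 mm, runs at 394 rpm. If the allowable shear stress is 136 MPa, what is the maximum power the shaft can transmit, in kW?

703 kW

J = π(d_o⁴ − d_i⁴)/32 = π(0.0884⁴ − 0.0464⁴)/32 = 5.540×10^-6 m⁴.
T_max = τ_allow·J/r = 1.36×10^8 × 5.540×10^-6 / 0.0442 = 17050 N·m.
ω = 2π·394/60 = 41.26 rad/s, so P_max = T_max·ω = 7.033×10^5 W.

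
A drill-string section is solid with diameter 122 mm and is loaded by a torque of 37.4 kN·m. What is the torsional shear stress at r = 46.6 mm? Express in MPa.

80.1 MPa

J = πd⁴/32 = π(0.122)⁴/32 = 2.175×10^-5 m⁴.
Shear stress varies linearly with radius: τ = T·r/J = 37400 × 0.0466 / 2.175×10^-5 = 8.013×10^7 Pa.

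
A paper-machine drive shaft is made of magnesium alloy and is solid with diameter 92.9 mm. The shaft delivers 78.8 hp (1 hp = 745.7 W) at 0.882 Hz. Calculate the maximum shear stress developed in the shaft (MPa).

67.4 MPa

ω = 2π·0.882 = 5.542 rad/s, so T = P/ω = 78.8×745.7 / 5.542 = 10600 N·m.
J = πd⁴/32 = π(0.0929)⁴/32 = 7.312×10^-6 m⁴.
τ_max = T·r/J = 10600 × 0.0465 / 7.312×10^-6 = 6.735×10^7 Pa.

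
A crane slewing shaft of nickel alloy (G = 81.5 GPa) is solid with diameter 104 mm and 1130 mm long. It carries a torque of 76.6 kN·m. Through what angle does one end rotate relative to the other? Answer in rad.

J = πd⁴/32 = π(0.104)⁴/32 = 1.149×10^-5 m⁴.
θ = T·L/(G·J) = 76600 × 1.13 / (81.5×10⁹ × 1.149×10^-5) = 0.09247 rad.

0.0925 rad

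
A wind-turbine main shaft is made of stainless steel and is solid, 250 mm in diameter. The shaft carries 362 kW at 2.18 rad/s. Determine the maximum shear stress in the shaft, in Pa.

5.41e7 Pa

ω = 2.18 rad/s, so T = P/ω = 362×10³ / 2.180 = 166100 N·m.
J = πd⁴/32 = π(0.250)⁴/32 = 3.835×10^-4 m⁴.
τ_max = T·r/J = 166100 × 0.125 / 3.835×10^-4 = 5.413×10^7 Pa.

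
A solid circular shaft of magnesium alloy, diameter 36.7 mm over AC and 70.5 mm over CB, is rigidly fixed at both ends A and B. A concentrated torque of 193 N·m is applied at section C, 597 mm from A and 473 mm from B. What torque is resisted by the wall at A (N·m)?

Compatibility: T_A·a/J_AC = T_B·b/J_CB with T_A + T_B = T₀.
J_AC = 1.78×10^-7 m⁴, J_CB = 2.43×10^-6 m⁴, so T_A = T₀·(J_AC/a)/((J_AC/a)+(J_CB/b)) = 10.61 N·m, T_B = 182.4 N·m.

10.6 N·m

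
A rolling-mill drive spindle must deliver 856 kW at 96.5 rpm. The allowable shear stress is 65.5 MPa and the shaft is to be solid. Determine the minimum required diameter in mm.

ω = 2π·96.5/60 = 10.11 rad/s, so T = P/ω = 856×10³ / 10.11 = 84710 N·m.
For a solid shaft τ_max = 16T/(πd³), so d = (16T/(π τ_allow))^(1/3) = (16·84710/(π·6.55×10^7))^(1/3) = 0.1874 m.

187 mm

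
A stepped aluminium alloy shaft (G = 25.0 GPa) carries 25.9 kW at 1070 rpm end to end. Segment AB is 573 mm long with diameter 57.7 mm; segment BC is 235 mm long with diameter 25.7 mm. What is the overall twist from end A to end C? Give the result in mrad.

55.6 mrad

ω = 2π·1070/60 = 112.1 rad/s, so T = P/ω = 25.9×10³ / 112.1 = 231.1 N·m.
J_AB = π(0.0577)⁴/32 = 1.09×10^-6 m⁴; J_BC = π(0.0257)⁴/32 = 4.28×10^-8 m⁴.
θ = (T/G)·Σ L_i/J_i = (231.1/25.0×10⁹)·(0.573/1.09×10^-6 + 0.235/4.28×10^-8) = 0.05560 rad.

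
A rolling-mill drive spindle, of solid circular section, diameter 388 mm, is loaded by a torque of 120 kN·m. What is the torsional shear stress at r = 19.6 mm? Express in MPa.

1.06 MPa

J = πd⁴/32 = π(0.388)⁴/32 = 2.225×10^-3 m⁴.
Shear stress varies linearly with radius: τ = T·r/J = 120000 × 0.0196 / 2.225×10^-3 = 1.057×10^6 Pa.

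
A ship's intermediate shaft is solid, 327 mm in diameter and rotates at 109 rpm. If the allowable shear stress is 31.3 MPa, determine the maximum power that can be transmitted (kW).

2450 kW

J = πd⁴/32 = π(0.327)⁴/32 = 1.123×10^-3 m⁴.
T_max = τ_allow·J/r = 3.13×10^7 × 1.123×10^-3 / 0.164 = 214900 N·m.
ω = 2π·109/60 = 11.41 rad/s, so P_max = T_max·ω = 2.453×10^6 W.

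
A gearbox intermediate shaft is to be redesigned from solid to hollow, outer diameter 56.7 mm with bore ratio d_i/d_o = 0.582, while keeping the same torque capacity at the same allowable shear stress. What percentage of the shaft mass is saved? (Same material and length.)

28.3 %

Equal τ_max and T ⇒ the solid shaft needs d_s³ = d_o³(1−k⁴), so d_s = 56.7·(1−0.582⁴)^(1/3) = 54.44 mm.
Area ratio A_h/A_s = d_o²(1−k²)/d_s² = (1−k²)/(1−k⁴)^(2/3) = 0.7172.
Mass saving = 1 − 0.7172 = 28.3 %.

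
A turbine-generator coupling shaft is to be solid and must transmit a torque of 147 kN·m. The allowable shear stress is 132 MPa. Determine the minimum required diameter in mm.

For a solid shaft τ_max = 16T/(πd³), so d = (16T/(π τ_allow))^(1/3) = (16·147000/(π·1.32×10^8))^(1/3) = 0.1783 m.

178 mm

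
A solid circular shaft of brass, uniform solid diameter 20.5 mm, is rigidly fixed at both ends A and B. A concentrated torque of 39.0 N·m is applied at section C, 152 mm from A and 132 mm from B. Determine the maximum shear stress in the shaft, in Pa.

1.23e7 Pa

With uniform GJ and both ends fixed, compatibility θ_AC = θ_CB gives T_A·a = T_B·b, together with T_A + T_B = T₀.
T_A = T₀·b/(a+b) = 39.00·132/284.0 = 18.13 N·m; T_B = 20.87 N·m.
τ in each portion: τ_AC = 1.07×10^7 Pa, τ_CB = 1.23×10^7 Pa; maximum is in CB.
τ_max = T_CB·r/J = 20.87·0.0103/1.73×10^-8 = 1.234×10^7 Pa.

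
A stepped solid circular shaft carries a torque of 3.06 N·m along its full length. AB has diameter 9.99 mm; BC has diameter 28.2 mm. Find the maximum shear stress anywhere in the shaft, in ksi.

2.27 ksi

Under the same torque, τ_max = 16T/(πd³) is largest where d is smallest — segment AB (d = 9.99 mm).
τ_max = 16·3.060/(π·(0.00999)³) = 1.563×10^7 Pa.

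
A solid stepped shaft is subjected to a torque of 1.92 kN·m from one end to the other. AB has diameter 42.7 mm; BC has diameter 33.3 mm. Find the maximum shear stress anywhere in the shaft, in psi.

Under the same torque, τ_max = 16T/(πd³) is largest where d is smallest — segment BC (d = 33.3 mm).
τ_max = 16·1920/(π·(0.0333)³) = 2.648×10^8 Pa.

38400 psi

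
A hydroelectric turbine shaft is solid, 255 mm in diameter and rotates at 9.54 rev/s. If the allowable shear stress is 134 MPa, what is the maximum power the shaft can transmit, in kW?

J = πd⁴/32 = π(0.255)⁴/32 = 4.151×10^-4 m⁴.
T_max = τ_allow·J/r = 1.34×10^8 × 4.151×10^-4 / 0.128 = 436300 N·m.
ω = 2π·9.54 = 59.94 rad/s, so P_max = T_max·ω = 2.615×10^7 W.

26200 kW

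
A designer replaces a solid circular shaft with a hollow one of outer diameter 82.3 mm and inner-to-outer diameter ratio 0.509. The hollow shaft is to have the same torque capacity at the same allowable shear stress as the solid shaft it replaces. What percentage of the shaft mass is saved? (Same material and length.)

22.4 %

Equal τ_max and T ⇒ the solid shaft needs d_s³ = d_o³(1−k⁴), so d_s = 82.3·(1−0.509⁴)^(1/3) = 80.42 mm.
Area ratio A_h/A_s = d_o²(1−k²)/d_s² = (1−k²)/(1−k⁴)^(2/3) = 0.7760.
Mass saving = 1 − 0.7760 = 22.4 %.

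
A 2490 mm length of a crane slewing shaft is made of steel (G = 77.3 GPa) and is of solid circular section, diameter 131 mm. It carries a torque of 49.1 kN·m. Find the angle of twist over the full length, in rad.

J = πd⁴/32 = π(0.131)⁴/32 = 2.891×10^-5 m⁴.
θ = T·L/(G·J) = 49100 × 2.49 / (77.3×10⁹ × 2.891×10^-5) = 0.05470 rad.

0.0547 rad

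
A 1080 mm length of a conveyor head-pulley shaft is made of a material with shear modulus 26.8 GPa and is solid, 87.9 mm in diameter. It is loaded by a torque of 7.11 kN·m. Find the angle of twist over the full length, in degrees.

J = πd⁴/32 = π(0.0879)⁴/32 = 5.861×10^-6 m⁴.
θ = T·L/(G·J) = 7110 × 1.08 / (26.8×10⁹ × 5.861×10^-6) = 0.04889 rad.

2.80°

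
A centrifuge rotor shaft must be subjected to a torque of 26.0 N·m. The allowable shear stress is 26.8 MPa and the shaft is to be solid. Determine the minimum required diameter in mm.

17.0 mm

For a solid shaft τ_max = 16T/(πd³), so d = (16T/(π τ_allow))^(1/3) = (16·26.00/(π·2.68×10^7))^(1/3) = 0.01703 m.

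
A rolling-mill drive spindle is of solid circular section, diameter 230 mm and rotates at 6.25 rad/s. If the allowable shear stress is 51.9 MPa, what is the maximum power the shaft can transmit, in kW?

775 kW

J = πd⁴/32 = π(0.230)⁴/32 = 2.747×10^-4 m⁴.
T_max = τ_allow·J/r = 5.19×10^7 × 2.747×10^-4 / 0.115 = 124000 N·m.
ω = 6.25 rad/s, so P_max = T_max·ω = 7.749×10^5 W.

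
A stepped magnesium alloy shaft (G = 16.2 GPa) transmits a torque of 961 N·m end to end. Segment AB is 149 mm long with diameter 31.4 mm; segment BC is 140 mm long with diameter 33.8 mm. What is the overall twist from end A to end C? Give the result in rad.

0.157 rad

J_AB = π(0.0314)⁴/32 = 9.54×10^-8 m⁴; J_BC = π(0.0338)⁴/32 = 1.28×10^-7 m⁴.
θ = (T/G)·Σ L_i/J_i = (961.0/16.2×10⁹)·(0.149/9.54×10^-8 + 0.140/1.28×10^-7) = 0.1574 rad.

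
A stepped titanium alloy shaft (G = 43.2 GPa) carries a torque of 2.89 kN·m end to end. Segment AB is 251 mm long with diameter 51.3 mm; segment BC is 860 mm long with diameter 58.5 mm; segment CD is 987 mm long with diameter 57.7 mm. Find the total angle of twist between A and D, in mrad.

J_AB = π(0.0513)⁴/32 = 6.80×10^-7 m⁴; J_BC = π(0.0585)⁴/32 = 1.15×10^-6 m⁴; J_CD = π(0.0577)⁴/32 = 1.09×10^-6 m⁴.
θ = (T/G)·Σ L_i/J_i = (2890/43.2×10⁹)·(0.251/6.80×10^-7 + 0.860/1.15×10^-6 + 0.987/1.09×10^-6) = 0.1354 rad.

135 mrad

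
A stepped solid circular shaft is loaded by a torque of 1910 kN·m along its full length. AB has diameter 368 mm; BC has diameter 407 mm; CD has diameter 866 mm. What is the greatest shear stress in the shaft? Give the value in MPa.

195 MPa

Under the same torque, τ_max = 16T/(πd³) is largest where d is smallest — segment AB (d = 368 mm).
τ_max = 16·1.910e6/(π·(0.368)³) = 1.952×10^8 Pa.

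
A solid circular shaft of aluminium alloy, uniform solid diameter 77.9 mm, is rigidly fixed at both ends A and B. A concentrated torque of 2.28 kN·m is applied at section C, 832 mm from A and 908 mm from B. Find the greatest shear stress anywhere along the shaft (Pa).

With uniform GJ and both ends fixed, compatibility θ_AC = θ_CB gives T_A·a = T_B·b, together with T_A + T_B = T₀.
T_A = T₀·b/(a+b) = 2280·908/1740 = 1190 N·m; T_B = 1090 N·m.
τ in each portion: τ_AC = 1.28×10^7 Pa, τ_CB = 1.17×10^7 Pa; maximum is in AC.
τ_max = T_AC·r/J = 1190·0.0390/3.62×10^-6 = 1.282×10^7 Pa.

1.28e7 Pa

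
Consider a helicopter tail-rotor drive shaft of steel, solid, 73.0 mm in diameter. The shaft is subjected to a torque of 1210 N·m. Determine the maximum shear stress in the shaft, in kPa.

15800 kPa

J = πd⁴/32 = π(0.0730)⁴/32 = 2.788×10^-6 m⁴.
τ_max = T·r/J = 1210 × 0.0365 / 2.788×10^-6 = 1.584×10^7 Pa.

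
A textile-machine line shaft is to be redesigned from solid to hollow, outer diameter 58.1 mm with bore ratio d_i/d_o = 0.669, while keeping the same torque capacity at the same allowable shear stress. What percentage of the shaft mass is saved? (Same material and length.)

35.9 %

Equal τ_max and T ⇒ the solid shaft needs d_s³ = d_o³(1−k⁴), so d_s = 58.1·(1−0.669⁴)^(1/3) = 53.93 mm.
Area ratio A_h/A_s = d_o²(1−k²)/d_s² = (1−k²)/(1−k⁴)^(2/3) = 0.6412.
Mass saving = 1 − 0.6412 = 35.9 %.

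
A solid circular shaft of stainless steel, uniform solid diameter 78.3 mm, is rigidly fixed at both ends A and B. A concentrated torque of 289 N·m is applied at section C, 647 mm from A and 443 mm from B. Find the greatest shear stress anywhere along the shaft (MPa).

With uniform GJ and both ends fixed, compatibility θ_AC = θ_CB gives T_A·a = T_B·b, together with T_A + T_B = T₀.
T_A = T₀·b/(a+b) = 289.0·443/1090 = 117.5 N·m; T_B = 171.5 N·m.
τ in each portion: τ_AC = 1.25×10^6 Pa, τ_CB = 1.82×10^6 Pa; maximum is in CB.
τ_max = T_CB·r/J = 171.5·0.0391/3.69×10^-6 = 1.820×10^6 Pa.

1.82 MPa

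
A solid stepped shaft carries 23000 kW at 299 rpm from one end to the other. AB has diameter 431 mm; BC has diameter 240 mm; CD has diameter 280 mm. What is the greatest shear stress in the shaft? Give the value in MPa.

ω = 2π·299/60 = 31.31 rad/s, so T = P/ω = 23000×10³ / 31.31 = 734600 N·m.
Under the same torque, τ_max = 16T/(πd³) is largest where d is smallest — segment BC (d = 240 mm).
τ_max = 16·734600/(π·(0.240)³) = 2.706×10^8 Pa.

271 MPa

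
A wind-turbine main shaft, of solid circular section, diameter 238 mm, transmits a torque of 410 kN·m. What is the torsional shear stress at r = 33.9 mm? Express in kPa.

44100 kPa

J = πd⁴/32 = π(0.238)⁴/32 = 3.150×10^-4 m⁴.
Shear stress varies linearly with radius: τ = T·r/J = 410000 × 0.0339 / 3.150×10^-4 = 4.412×10^7 Pa.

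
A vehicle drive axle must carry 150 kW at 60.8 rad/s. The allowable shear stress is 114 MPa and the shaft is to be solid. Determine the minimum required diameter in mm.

47.9 mm

ω = 60.8 rad/s, so T = P/ω = 150×10³ / 60.80 = 2467 N·m.
For a solid shaft τ_max = 16T/(πd³), so d = (16T/(π τ_allow))^(1/3) = (16·2467/(π·1.14×10^8))^(1/3) = 0.04795 m.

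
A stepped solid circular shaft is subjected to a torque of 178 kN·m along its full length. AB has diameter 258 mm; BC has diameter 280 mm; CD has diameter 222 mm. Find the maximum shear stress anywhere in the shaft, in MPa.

Under the same torque, τ_max = 16T/(πd³) is largest where d is smallest — segment CD (d = 222 mm).
τ_max = 16·178000/(π·(0.222)³) = 8.286×10^7 Pa.

82.9 MPa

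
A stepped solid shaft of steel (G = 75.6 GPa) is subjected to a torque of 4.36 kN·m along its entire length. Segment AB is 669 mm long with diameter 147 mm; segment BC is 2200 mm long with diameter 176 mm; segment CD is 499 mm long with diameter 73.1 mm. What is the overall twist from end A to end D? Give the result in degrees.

J_AB = π(0.147)⁴/32 = 4.58×10^-5 m⁴; J_BC = π(0.176)⁴/32 = 9.42×10^-5 m⁴; J_CD = π(0.0731)⁴/32 = 2.80×10^-6 m⁴.
θ = (T/G)·Σ L_i/J_i = (4360/75.6×10⁹)·(0.669/4.58×10^-5 + 2.20/9.42×10^-5 + 0.499/2.80×10^-6) = 0.01245 rad.

0.714°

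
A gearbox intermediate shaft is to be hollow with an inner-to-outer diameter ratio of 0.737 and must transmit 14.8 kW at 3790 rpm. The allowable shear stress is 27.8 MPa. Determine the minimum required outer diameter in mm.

ω = 2π·3790/60 = 396.9 rad/s, so T = P/ω = 14.8×10³ / 396.9 = 37.29 N·m.
For a hollow shaft with d_i/d_o = 0.737: τ_max = 16T/(π d_o³ (1−k⁴)), so d_o = [16T/(π τ_allow (1−k⁴))]^(1/3) = [16·37.29/(π·2.78×10^7·0.7050)]^(1/3) = 0.02132 m.

21.3 mm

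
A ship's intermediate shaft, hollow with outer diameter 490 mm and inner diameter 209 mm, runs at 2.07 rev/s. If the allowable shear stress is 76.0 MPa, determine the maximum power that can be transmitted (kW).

22100 kW

J = π(d_o⁴ − d_i⁴)/32 = π(0.490⁴ − 0.209⁴)/32 = 5.472×10^-3 m⁴.
T_max = τ_allow·J/r = 7.60×10^7 × 5.472×10^-3 / 0.245 = 1.698e6 N·m.
ω = 2π·2.07 = 13.01 rad/s, so P_max = T_max·ω = 2.208×10^7 W.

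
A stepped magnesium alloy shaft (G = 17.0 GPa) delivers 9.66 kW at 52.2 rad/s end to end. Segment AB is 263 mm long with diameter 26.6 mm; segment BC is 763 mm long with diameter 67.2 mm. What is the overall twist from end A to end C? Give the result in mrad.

62.4 mrad

ω = 52.2 rad/s, so T = P/ω = 9.66×10³ / 52.20 = 185.1 N·m.
J_AB = π(0.0266)⁴/32 = 4.92×10^-8 m⁴; J_BC = π(0.0672)⁴/32 = 2.00×10^-6 m⁴.
θ = (T/G)·Σ L_i/J_i = (185.1/17.0×10⁹)·(0.263/4.92×10^-8 + 0.763/2.00×10^-6) = 0.06240 rad.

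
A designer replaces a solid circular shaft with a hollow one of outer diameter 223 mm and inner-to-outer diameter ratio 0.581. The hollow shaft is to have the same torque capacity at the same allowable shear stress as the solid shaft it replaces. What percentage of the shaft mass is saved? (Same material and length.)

28.2 %

Equal τ_max and T ⇒ the solid shaft needs d_s³ = d_o³(1−k⁴), so d_s = 223·(1−0.581⁴)^(1/3) = 214.2 mm.
Area ratio A_h/A_s = d_o²(1−k²)/d_s² = (1−k²)/(1−k⁴)^(2/3) = 0.7181.
Mass saving = 1 − 0.7181 = 28.2 %.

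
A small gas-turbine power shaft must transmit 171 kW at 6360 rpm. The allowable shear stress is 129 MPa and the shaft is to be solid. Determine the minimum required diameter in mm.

ω = 2π·6360/60 = 666.0 rad/s, so T = P/ω = 171×10³ / 666.0 = 256.7 N·m.
For a solid shaft τ_max = 16T/(πd³), so d = (16T/(π τ_allow))^(1/3) = (16·256.7/(π·1.29×10^8))^(1/3) = 0.02164 m.

21.6 mm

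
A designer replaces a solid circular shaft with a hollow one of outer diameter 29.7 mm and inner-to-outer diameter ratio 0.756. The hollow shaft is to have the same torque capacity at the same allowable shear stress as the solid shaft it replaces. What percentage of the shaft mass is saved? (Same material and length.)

Equal τ_max and T ⇒ the solid shaft needs d_s³ = d_o³(1−k⁴), so d_s = 29.7·(1−0.756⁴)^(1/3) = 26.03 mm.
Area ratio A_h/A_s = d_o²(1−k²)/d_s² = (1−k²)/(1−k⁴)^(2/3) = 0.5577.
Mass saving = 1 − 0.5577 = 44.2 %.

44.2 %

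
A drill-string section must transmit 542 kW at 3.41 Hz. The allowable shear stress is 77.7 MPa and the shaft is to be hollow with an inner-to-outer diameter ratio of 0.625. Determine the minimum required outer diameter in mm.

125 mm

ω = 2π·3.41 = 21.43 rad/s, so T = P/ω = 542×10³ / 21.43 = 25300 N·m.
For a hollow shaft with d_i/d_o = 0.625: τ_max = 16T/(π d_o³ (1−k⁴)), so d_o = [16T/(π τ_allow (1−k⁴))]^(1/3) = [16·25300/(π·7.77×10^7·0.8474)]^(1/3) = 0.1251 m.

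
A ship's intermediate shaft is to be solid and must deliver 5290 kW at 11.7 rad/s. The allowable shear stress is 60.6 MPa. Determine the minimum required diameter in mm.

ω = 11.7 rad/s, so T = P/ω = 5290×10³ / 11.70 = 452100 N·m.
For a solid shaft τ_max = 16T/(πd³), so d = (16T/(π τ_allow))^(1/3) = (16·452100/(π·6.06×10^7))^(1/3) = 0.3362 m.

336 mm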